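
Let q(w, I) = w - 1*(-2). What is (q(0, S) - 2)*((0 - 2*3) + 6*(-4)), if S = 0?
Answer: 0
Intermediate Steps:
q(w, I) = 2 + w (q(w, I) = w + 2 = 2 + w)
(q(0, S) - 2)*((0 - 2*3) + 6*(-4)) = ((2 + 0) - 2)*((0 - 2*3) + 6*(-4)) = (2 - 2)*((0 - 6) - 24) = 0*(-6 - 24) = 0*(-30) = 0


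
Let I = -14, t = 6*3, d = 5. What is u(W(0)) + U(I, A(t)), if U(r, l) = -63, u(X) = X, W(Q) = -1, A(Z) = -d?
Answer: -64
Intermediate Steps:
t = 18
A(Z) = -5 (A(Z) = -1*5 = -5)
u(W(0)) + U(I, A(t)) = -1 - 63 = -64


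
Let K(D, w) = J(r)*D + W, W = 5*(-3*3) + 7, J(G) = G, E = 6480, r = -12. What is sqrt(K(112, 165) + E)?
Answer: sqrt(5098) ≈ 71.400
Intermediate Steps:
W = -38 (W = 5*(-9) + 7 = -45 + 7 = -38)
K(D, w) = -38 - 12*D (K(D, w) = -12*D - 38 = -38 - 12*D)
sqrt(K(112, 165) + E) = sqrt((-38 - 12*112) + 6480) = sqrt((-38 - 1344) + 6480) = sqrt(-1382 + 6480) = sqrt(5098)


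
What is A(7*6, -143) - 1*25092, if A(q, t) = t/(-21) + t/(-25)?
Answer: -13166722/525 ≈ -25079.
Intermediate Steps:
A(q, t) = -46*t/525 (A(q, t) = t*(-1/21) + t*(-1/25) = -t/21 - t/25 = -46*t/525)
A(7*6, -143) - 1*25092 = -46/525*(-143) - 1*25092 = 6578/525 - 25092 = -13166722/525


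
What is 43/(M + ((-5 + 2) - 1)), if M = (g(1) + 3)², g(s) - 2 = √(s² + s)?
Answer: 989/329 - 430*√2/329 ≈ 1.1577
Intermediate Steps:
g(s) = 2 + √(s + s²) (g(s) = 2 + √(s² + s) = 2 + √(s + s²))
M = (5 + √2)² (M = ((2 + √(1*(1 + 1))) + 3)² = ((2 + √(1*2)) + 3)² = ((2 + √2) + 3)² = (5 + √2)² ≈ 41.142)
43/(M + ((-5 + 2) - 1)) = 43/((5 + √2)² + ((-5 + 2) - 1)) = 43/((5 + √2)² + (-3 - 1)) = 43/((5 + √2)² - 4) = 43/(-4 + (5 + √2)²)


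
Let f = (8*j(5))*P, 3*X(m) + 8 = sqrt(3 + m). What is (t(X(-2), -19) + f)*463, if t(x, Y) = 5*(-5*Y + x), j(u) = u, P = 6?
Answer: 976930/3 ≈ 3.2564e+5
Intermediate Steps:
X(m) = -8/3 + sqrt(3 + m)/3
t(x, Y) = -25*Y + 5*x (t(x, Y) = 5*(x - 5*Y) = -25*Y + 5*x)
f = 240 (f = (8*5)*6 = 40*6 = 240)
(t(X(-2), -19) + f)*463 = ((-25*(-19) + 5*(-8/3 + sqrt(3 - 2)/3)) + 240)*463 = ((475 + 5*(-8/3 + sqrt(1)/3)) + 240)*463 = ((475 + 5*(-8/3 + (1/3)*1)) + 240)*463 = ((475 + 5*(-8/3 + 1/3)) + 240)*463 = ((475 + 5*(-7/3)) + 240)*463 = ((475 - 35/3) + 240)*463 = (1390/3 + 240)*463 = (2110/3)*463 = 976930/3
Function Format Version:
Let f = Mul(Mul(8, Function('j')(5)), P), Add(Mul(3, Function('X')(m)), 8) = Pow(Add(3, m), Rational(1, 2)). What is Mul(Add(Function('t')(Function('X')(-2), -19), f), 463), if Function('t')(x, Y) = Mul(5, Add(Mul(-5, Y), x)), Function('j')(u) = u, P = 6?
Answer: Rational(976930, 3) ≈ 3.2564e+5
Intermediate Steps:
Function('X')(m) = Add(Rational(-8, 3), Mul(Rational(1, 3), Pow(Add(3, m), Rational(1, 2))))
Function('t')(x, Y) = Add(Mul(-25, Y), Mul(5, x)) (Function('t')(x, Y) = Mul(5, Add(x, Mul(-5, Y))) = Add(Mul(-25, Y), Mul(5, x)))
f = 240 (f = Mul(Mul(8, 5), 6) = Mul(40, 6) = 240)
Mul(Add(Function('t')(Function('X')(-2), -19), f), 463) = Mul(Add(Add(Mul(-25, -19), Mul(5, Add(Rational(-8, 3), Mul(Rational(1, 3), Pow(Add(3, -2), Rational(1, 2)))))), 240), 463) = Mul(Add(Add(475, Mul(5, Add(Rational(-8, 3), Mul(Rational(1, 3), Pow(1, Rational(1, 2)))))), 240), 463) = Mul(Add(Add(475, Mul(5, Add(Rational(-8, 3), Mul(Rational(1, 3), 1)))), 240), 463) = Mul(Add(Add(475, Mul(5, Add(Rational(-8, 3), Rational(1, 3)))), 240), 463) = Mul(Add(Add(475, Mul(5, Rational(-7, 3))), 240), 463) = Mul(Add(Add(475, Rational(-35, 3)), 240), 463) = Mul(Add(Rational(1390, 3), 240), 463) = Mul(Rational(2110, 3), 463) = Rational(976930, 3)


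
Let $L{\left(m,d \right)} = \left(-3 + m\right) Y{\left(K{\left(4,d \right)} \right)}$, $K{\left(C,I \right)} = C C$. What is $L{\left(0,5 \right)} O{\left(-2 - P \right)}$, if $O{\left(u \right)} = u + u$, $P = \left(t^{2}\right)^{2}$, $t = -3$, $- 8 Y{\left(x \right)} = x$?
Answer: $-996$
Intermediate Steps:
$K{\left(C,I \right)} = C^{2}$
$Y{\left(x \right)} = - \frac{x}{8}$
$P = 81$ ($P = \left(\left(-3\right)^{2}\right)^{2} = 9^{2} = 81$)
$L{\left(m,d \right)} = 6 - 2 m$ ($L{\left(m,d \right)} = \left(-3 + m\right) \left(- \frac{4^{2}}{8}\right) = \left(-3 + m\right) \left(\left(- \frac{1}{8}\right) 16\right) = \left(-3 + m\right) \left(-2\right) = 6 - 2 m$)
$O{\left(u \right)} = 2 u$
$L{\left(0,5 \right)} O{\left(-2 - P \right)} = \left(6 - 0\right) 2 \left(-2 - 81\right) = \left(6 + 0\right) 2 \left(-2 - 81\right) = 6 \cdot 2 \left(-83\right) = 6 \left(-166\right) = -996$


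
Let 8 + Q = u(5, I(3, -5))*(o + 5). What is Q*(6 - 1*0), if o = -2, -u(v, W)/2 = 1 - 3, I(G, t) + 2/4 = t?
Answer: 24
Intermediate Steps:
I(G, t) = -1/2 + t
u(v, W) = 4 (u(v, W) = -2*(1 - 3) = -2*(-2) = 4)
Q = 4 (Q = -8 + 4*(-2 + 5) = -8 + 4*3 = -8 + 12 = 4)
Q*(6 - 1*0) = 4*(6 - 1*0) = 4*(6 + 0) = 4*6 = 24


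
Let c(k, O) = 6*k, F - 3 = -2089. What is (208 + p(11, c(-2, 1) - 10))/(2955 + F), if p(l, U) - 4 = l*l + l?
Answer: 344/869 ≈ 0.39586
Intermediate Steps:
F = -2086 (F = 3 - 2089 = -2086)
p(l, U) = 4 + l + l**2 (p(l, U) = 4 + (l*l + l) = 4 + (l**2 + l) = 4 + (l + l**2) = 4 + l + l**2)
(208 + p(11, c(-2, 1) - 10))/(2955 + F) = (208 + (4 + 11 + 11**2))/(2955 - 2086) = (208 + (4 + 11 + 121))/869 = (208 + 136)*(1/869) = 344*(1/869) = 344/869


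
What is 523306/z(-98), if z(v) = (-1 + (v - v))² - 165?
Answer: -261653/82 ≈ -3190.9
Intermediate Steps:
z(v) = -164 (z(v) = (-1 + 0)² - 165 = (-1)² - 165 = 1 - 165 = -164)
523306/z(-98) = 523306/(-164) = 523306*(-1/164) = -261653/82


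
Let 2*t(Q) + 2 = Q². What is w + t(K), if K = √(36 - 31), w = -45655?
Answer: -91307/2 ≈ -45654.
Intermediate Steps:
K = √5 ≈ 2.2361
t(Q) = -1 + Q²/2
w + t(K) = -45655 + (-1 + (√5)²/2) = -45655 + (-1 + (½)*5) = -45655 + (-1 + 5/2) = -45655 + 3/2 = -91307/2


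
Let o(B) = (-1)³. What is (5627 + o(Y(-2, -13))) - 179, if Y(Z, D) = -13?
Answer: 5447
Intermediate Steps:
o(B) = -1
(5627 + o(Y(-2, -13))) - 179 = (5627 - 1) - 179 = 5626 - 179 = 5447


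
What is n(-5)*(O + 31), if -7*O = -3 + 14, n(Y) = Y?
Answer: -1030/7 ≈ -147.14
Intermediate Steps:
O = -11/7 (O = -(-3 + 14)/7 = -1/7*11 = -11/7 ≈ -1.5714)
n(-5)*(O + 31) = -5*(-11/7 + 31) = -5*206/7 = -1030/7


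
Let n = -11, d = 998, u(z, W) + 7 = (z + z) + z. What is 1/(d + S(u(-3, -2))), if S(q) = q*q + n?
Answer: 1/1243 ≈ 0.00080451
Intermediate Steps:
u(z, W) = -7 + 3*z (u(z, W) = -7 + ((z + z) + z) = -7 + (2*z + z) = -7 + 3*z)
S(q) = -11 + q² (S(q) = q*q - 11 = q² - 11 = -11 + q²)
1/(d + S(u(-3, -2))) = 1/(998 + (-11 + (-7 + 3*(-3))²)) = 1/(998 + (-11 + (-7 - 9)²)) = 1/(998 + (-11 + (-16)²)) = 1/(998 + (-11 + 256)) = 1/(998 + 245) = 1/1243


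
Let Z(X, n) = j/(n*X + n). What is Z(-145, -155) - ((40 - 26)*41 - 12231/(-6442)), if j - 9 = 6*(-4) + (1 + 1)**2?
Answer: -41402954671/71892720 ≈ -575.90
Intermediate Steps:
j = -11 (j = 9 + (6*(-4) + (1 + 1)**2) = 9 + (-24 + 2**2) = 9 + (-24 + 4) = 9 - 20 = -11)
Z(X, n) = -11/(n + X*n) (Z(X, n) = -11/(n*X + n) = -11/(X*n + n) = -11/(n + X*n))
Z(-145, -155) - ((40 - 26)*41 - 12231/(-6442)) = -11/(-155*(1 - 145)) - ((40 - 26)*41 - 12231/(-6442)) = -11*(-1/155)/(-144) - (14*41 - 12231*(-1/6442)) = -11*(-1/155)*(-1/144) - (574 + 12231/6442) = -11/22320 - 1*3709939/6442 = -11/22320 - 3709939/6442 = -41402954671/71892720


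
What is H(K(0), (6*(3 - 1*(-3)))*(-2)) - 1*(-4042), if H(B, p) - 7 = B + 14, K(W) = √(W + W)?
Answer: 4063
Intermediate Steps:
K(W) = √2*√W (K(W) = √(2*W) = √2*√W)
H(B, p) = 21 + B (H(B, p) = 7 + (B + 14) = 7 + (14 + B) = 21 + B)
H(K(0), (6*(3 - 1*(-3)))*(-2)) - 1*(-4042) = (21 + √2*√0) - 1*(-4042) = (21 + √2*0) + 4042 = (21 + 0) + 4042 = 21 + 4042 = 4063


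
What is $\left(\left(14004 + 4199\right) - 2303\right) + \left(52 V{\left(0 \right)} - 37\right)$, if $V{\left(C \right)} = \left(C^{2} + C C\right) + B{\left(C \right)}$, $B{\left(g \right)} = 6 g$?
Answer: $15863$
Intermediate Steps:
$V{\left(C \right)} = 2 C^{2} + 6 C$ ($V{\left(C \right)} = \left(C^{2} + C C\right) + 6 C = \left(C^{2} + C^{2}\right) + 6 C = 2 C^{2} + 6 C$)
$\left(\left(14004 + 4199\right) - 2303\right) + \left(52 V{\left(0 \right)} - 37\right) = \left(\left(14004 + 4199\right) - 2303\right) + \left(52 \cdot 2 \cdot 0 \left(3 + 0\right) - 37\right) = \left(18203 - 2303\right) + \left(52 \cdot 2 \cdot 0 \cdot 3 - 37\right) = 15900 + \left(52 \cdot 0 - 37\right) = 15900 + \left(0 - 37\right) = 15900 - 37 = 15863$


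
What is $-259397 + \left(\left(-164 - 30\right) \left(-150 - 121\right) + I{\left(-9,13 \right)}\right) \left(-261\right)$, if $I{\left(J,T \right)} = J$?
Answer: $-13978862$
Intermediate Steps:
$-259397 + \left(\left(-164 - 30\right) \left(-150 - 121\right) + I{\left(-9,13 \right)}\right) \left(-261\right) = -259397 + \left(\left(-164 - 30\right) \left(-150 - 121\right) - 9\right) \left(-261\right) = -259397 + \left(\left(-194\right) \left(-271\right) - 9\right) \left(-261\right) = -259397 + \left(52574 - 9\right) \left(-261\right) = -259397 + 52565 \left(-261\right) = -259397 - 13719465 = -13978862$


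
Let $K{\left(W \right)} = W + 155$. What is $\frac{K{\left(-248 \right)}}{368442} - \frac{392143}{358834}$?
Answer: $- \frac{12042943564}{11017459719} \approx -1.0931$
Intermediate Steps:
$K{\left(W \right)} = 155 + W$
$\frac{K{\left(-248 \right)}}{368442} - \frac{392143}{358834} = \frac{155 - 248}{368442} - \frac{392143}{358834} = \left(-93\right) \frac{1}{368442} - \frac{392143}{358834} = - \frac{31}{122814} - \frac{392143}{358834} = - \frac{12042943564}{11017459719}$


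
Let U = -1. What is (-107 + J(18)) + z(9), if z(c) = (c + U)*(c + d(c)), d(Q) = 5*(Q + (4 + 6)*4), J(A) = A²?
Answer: 2249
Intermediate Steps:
d(Q) = 200 + 5*Q (d(Q) = 5*(Q + 10*4) = 5*(Q + 40) = 5*(40 + Q) = 200 + 5*Q)
z(c) = (-1 + c)*(200 + 6*c) (z(c) = (c - 1)*(c + (200 + 5*c)) = (-1 + c)*(200 + 6*c))
(-107 + J(18)) + z(9) = (-107 + 18²) + (-200 + 6*9² + 194*9) = (-107 + 324) + (-200 + 6*81 + 1746) = 217 + (-200 + 486 + 1746) = 217 + 2032 = 2249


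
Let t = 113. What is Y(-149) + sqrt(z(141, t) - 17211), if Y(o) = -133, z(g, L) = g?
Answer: -133 + I*sqrt(17070) ≈ -133.0 + 130.65*I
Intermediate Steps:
Y(-149) + sqrt(z(141, t) - 17211) = -133 + sqrt(141 - 17211) = -133 + sqrt(-17070) = -133 + I*sqrt(17070)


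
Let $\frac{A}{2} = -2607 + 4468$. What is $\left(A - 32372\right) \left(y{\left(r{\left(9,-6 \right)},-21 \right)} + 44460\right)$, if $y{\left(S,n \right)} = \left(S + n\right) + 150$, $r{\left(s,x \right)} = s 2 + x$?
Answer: $-1277818650$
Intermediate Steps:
$r{\left(s,x \right)} = x + 2 s$ ($r{\left(s,x \right)} = 2 s + x = x + 2 s$)
$y{\left(S,n \right)} = 150 + S + n$
$A = 3722$ ($A = 2 \left(-2607 + 4468\right) = 2 \cdot 1861 = 3722$)
$\left(A - 32372\right) \left(y{\left(r{\left(9,-6 \right)},-21 \right)} + 44460\right) = \left(3722 - 32372\right) \left(\left(150 + \left(-6 + 2 \cdot 9\right) - 21\right) + 44460\right) = - 28650 \left(\left(150 + \left(-6 + 18\right) - 21\right) + 44460\right) = - 28650 \left(\left(150 + 12 - 21\right) + 44460\right) = - 28650 \left(141 + 44460\right) = \left(-28650\right) 44601 = -1277818650$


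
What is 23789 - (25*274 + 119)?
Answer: 16820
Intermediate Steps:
23789 - (25*274 + 119) = 23789 - (6850 + 119) = 23789 - 1*6969 = 23789 - 6969 = 16820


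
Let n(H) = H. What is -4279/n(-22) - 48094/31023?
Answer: 11971759/62046 ≈ 192.95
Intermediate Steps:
-4279/n(-22) - 48094/31023 = -4279/(-22) - 48094/31023 = -4279*(-1/22) - 48094*1/31023 = 389/2 - 48094/31023 = 11971759/62046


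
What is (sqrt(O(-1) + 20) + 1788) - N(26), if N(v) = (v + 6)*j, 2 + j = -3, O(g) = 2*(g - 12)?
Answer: 1948 + I*sqrt(6) ≈ 1948.0 + 2.4495*I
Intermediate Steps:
O(g) = -24 + 2*g (O(g) = 2*(-12 + g) = -24 + 2*g)
j = -5 (j = -2 - 3 = -5)
N(v) = -30 - 5*v (N(v) = (v + 6)*(-5) = (6 + v)*(-5) = -30 - 5*v)
(sqrt(O(-1) + 20) + 1788) - N(26) = (sqrt((-24 + 2*(-1)) + 20) + 1788) - (-30 - 5*26) = (sqrt((-24 - 2) + 20) + 1788) - (-30 - 130) = (sqrt(-26 + 20) + 1788) - 1*(-160) = (sqrt(-6) + 1788) + 160 = (I*sqrt(6) + 1788) + 160 = (1788 + I*sqrt(6)) + 160 = 1948 + I*sqrt(6)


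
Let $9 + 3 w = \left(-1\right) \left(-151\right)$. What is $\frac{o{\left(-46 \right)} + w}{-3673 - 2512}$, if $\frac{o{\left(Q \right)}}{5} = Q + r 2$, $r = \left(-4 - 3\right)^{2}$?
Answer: $- \frac{922}{18555} \approx -0.04969$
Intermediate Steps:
$r = 49$ ($r = \left(-7\right)^{2} = 49$)
$w = \frac{142}{3}$ ($w = -3 + \frac{\left(-1\right) \left(-151\right)}{3} = -3 + \frac{1}{3} \cdot 151 = -3 + \frac{151}{3} = \frac{142}{3} \approx 47.333$)
$o{\left(Q \right)} = 490 + 5 Q$ ($o{\left(Q \right)} = 5 \left(Q + 49 \cdot 2\right) = 5 \left(Q + 98\right) = 5 \left(98 + Q\right) = 490 + 5 Q$)
$\frac{o{\left(-46 \right)} + w}{-3673 - 2512} = \frac{\left(490 + 5 \left(-46\right)\right) + \frac{142}{3}}{-3673 - 2512} = \frac{\left(490 - 230\right) + \frac{142}{3}}{-6185} = \left(260 + \frac{142}{3}\right) \left(- \frac{1}{6185}\right) = \frac{922}{3} \left(- \frac{1}{6185}\right) = - \frac{922}{18555}$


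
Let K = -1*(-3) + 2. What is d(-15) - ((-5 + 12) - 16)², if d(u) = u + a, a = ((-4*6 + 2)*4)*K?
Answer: -536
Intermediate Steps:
K = 5 (K = 3 + 2 = 5)
a = -440 (a = ((-4*6 + 2)*4)*5 = ((-24 + 2)*4)*5 = -22*4*5 = -88*5 = -440)
d(u) = -440 + u (d(u) = u - 440 = -440 + u)
d(-15) - ((-5 + 12) - 16)² = (-440 - 15) - ((-5 + 12) - 16)² = -455 - (7 - 16)² = -455 - 1*(-9)² = -455 - 1*81 = -455 - 81 = -536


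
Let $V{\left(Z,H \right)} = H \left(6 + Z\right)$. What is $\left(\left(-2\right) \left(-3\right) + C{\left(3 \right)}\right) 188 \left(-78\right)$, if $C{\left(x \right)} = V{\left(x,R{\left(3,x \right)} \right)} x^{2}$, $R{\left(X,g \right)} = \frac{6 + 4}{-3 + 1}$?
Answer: $5850936$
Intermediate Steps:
$R{\left(X,g \right)} = -5$ ($R{\left(X,g \right)} = \frac{10}{-2} = 10 \left(- \frac{1}{2}\right) = -5$)
$C{\left(x \right)} = x^{2} \left(-30 - 5 x\right)$ ($C{\left(x \right)} = - 5 \left(6 + x\right) x^{2} = \left(-30 - 5 x\right) x^{2} = x^{2} \left(-30 - 5 x\right)$)
$\left(\left(-2\right) \left(-3\right) + C{\left(3 \right)}\right) 188 \left(-78\right) = \left(\left(-2\right) \left(-3\right) + 5 \cdot 3^{2} \left(-6 - 3\right)\right) 188 \left(-78\right) = \left(6 + 5 \cdot 9 \left(-6 - 3\right)\right) 188 \left(-78\right) = \left(6 + 5 \cdot 9 \left(-9\right)\right) 188 \left(-78\right) = \left(6 - 405\right) 188 \left(-78\right) = \left(-399\right) 188 \left(-78\right) = \left(-75012\right) \left(-78\right) = 5850936$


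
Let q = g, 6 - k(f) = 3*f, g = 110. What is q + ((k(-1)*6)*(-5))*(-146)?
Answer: 39530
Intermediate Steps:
k(f) = 6 - 3*f
q = 110
q + ((k(-1)*6)*(-5))*(-146) = 110 + (((6 - 3*(-1))*6)*(-5))*(-146) = 110 + (((6 + 3)*6)*(-5))*(-146) = 110 + ((9*6)*(-5))*(-146) = 110 + (54*(-5))*(-146) = 110 - 270*(-146) = 110 + 39420 = 39530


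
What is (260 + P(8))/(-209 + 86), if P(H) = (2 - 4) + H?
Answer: -266/123 ≈ -2.1626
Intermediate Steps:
P(H) = -2 + H
(260 + P(8))/(-209 + 86) = (260 + (-2 + 8))/(-209 + 86) = (260 + 6)/(-123) = 266*(-1/123) = -266/123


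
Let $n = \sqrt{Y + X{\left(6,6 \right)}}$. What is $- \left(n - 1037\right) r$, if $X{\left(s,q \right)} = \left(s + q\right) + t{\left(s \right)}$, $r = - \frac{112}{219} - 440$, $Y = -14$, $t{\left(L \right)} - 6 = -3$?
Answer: $- \frac{99944992}{219} \approx -4.5637 \cdot 10^{5}$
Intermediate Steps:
$t{\left(L \right)} = 3$ ($t{\left(L \right)} = 6 - 3 = 3$)
$r = - \frac{96472}{219}$ ($r = \left(-112\right) \frac{1}{219} - 440 = - \frac{112}{219} - 440 = - \frac{96472}{219} \approx -440.51$)
$X{\left(s,q \right)} = 3 + q + s$ ($X{\left(s,q \right)} = \left(s + q\right) + 3 = \left(q + s\right) + 3 = 3 + q + s$)
$n = 1$ ($n = \sqrt{-14 + \left(3 + 6 + 6\right)} = \sqrt{-14 + 15} = \sqrt{1} = 1$)
$- \left(n - 1037\right) r = - \frac{\left(1 - 1037\right) \left(-96472\right)}{219} = - \frac{\left(-1036\right) \left(-96472\right)}{219} = \left(-1\right) \frac{99944992}{219} = - \frac{99944992}{219}$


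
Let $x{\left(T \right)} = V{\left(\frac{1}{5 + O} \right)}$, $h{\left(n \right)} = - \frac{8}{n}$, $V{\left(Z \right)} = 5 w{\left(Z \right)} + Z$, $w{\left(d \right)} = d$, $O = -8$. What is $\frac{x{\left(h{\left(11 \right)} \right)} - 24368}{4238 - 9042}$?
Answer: $\frac{12185}{2402} \approx 5.0729$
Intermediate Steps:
$V{\left(Z \right)} = 6 Z$ ($V{\left(Z \right)} = 5 Z + Z = 6 Z$)
$x{\left(T \right)} = -2$ ($x{\left(T \right)} = \frac{6}{5 - 8} = \frac{6}{-3} = 6 \left(- \frac{1}{3}\right) = -2$)
$\frac{x{\left(h{\left(11 \right)} \right)} - 24368}{4238 - 9042} = \frac{-2 - 24368}{4238 - 9042} = - \frac{24370}{-4804} = \left(-24370\right) \left(- \frac{1}{4804}\right) = \frac{12185}{2402}$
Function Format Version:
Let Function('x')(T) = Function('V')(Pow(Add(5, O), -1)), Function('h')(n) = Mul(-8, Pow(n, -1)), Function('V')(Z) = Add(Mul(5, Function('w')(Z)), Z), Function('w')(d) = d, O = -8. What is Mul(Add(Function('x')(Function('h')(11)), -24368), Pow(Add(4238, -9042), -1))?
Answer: Rational(12185, 2402) ≈ 5.0729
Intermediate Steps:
Function('V')(Z) = Mul(6, Z) (Function('V')(Z) = Add(Mul(5, Z), Z) = Mul(6, Z))
Function('x')(T) = -2 (Function('x')(T) = Mul(6, Pow(Add(5, -8), -1)) = Mul(6, Pow(-3, -1)) = Mul(6, Rational(-1, 3)) = -2)
Mul(Add(Function('x')(Function('h')(11)), -24368), Pow(Add(4238, -9042), -1)) = Mul(Add(-2, -24368), Pow(Add(4238, -9042), -1)) = Mul(-24370, Pow(-4804, -1)) = Mul(-24370, Rational(-1, 4804)) = Rational(12185, 2402)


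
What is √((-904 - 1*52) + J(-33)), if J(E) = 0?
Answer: 2*I*√239 ≈ 30.919*I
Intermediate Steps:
√((-904 - 1*52) + J(-33)) = √((-904 - 1*52) + 0) = √((-904 - 52) + 0) = √(-956 + 0) = √(-956) = 2*I*√239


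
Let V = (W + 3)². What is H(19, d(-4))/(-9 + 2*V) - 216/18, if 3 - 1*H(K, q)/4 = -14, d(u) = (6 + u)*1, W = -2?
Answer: -152/7 ≈ -21.714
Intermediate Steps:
V = 1 (V = (-2 + 3)² = 1² = 1)
d(u) = 6 + u
H(K, q) = 68 (H(K, q) = 12 - 4*(-14) = 12 + 56 = 68)
H(19, d(-4))/(-9 + 2*V) - 216/18 = 68/(-9 + 2*1) - 216/18 = 68/(-9 + 2) - 216*1/18 = 68/(-7) - 12 = 68*(-⅐) - 12 = -68/7 - 12 = -152/7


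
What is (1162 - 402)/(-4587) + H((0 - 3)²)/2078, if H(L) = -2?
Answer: -794227/4765893 ≈ -0.16665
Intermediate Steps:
(1162 - 402)/(-4587) + H((0 - 3)²)/2078 = (1162 - 402)/(-4587) - 2/2078 = 760*(-1/4587) - 2*1/2078 = -760/4587 - 1/1039 = -794227/4765893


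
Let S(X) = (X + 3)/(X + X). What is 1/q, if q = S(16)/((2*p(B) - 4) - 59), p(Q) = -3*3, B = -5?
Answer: -2592/19 ≈ -136.42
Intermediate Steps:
S(X) = (3 + X)/(2*X) (S(X) = (3 + X)/((2*X)) = (3 + X)*(1/(2*X)) = (3 + X)/(2*X))
p(Q) = -9
q = -19/2592 (q = ((½)*(3 + 16)/16)/((2*(-9) - 4) - 59) = ((½)*(1/16)*19)/((-18 - 4) - 59) = 19/(32*(-22 - 59)) = (19/32)/(-81) = (19/32)*(-1/81) = -19/2592 ≈ -0.0073302)
1/q = 1/(-19/2592) = -2592/19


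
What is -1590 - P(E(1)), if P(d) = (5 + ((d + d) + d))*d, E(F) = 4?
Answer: -1658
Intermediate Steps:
P(d) = d*(5 + 3*d) (P(d) = (5 + (2*d + d))*d = (5 + 3*d)*d = d*(5 + 3*d))
-1590 - P(E(1)) = -1590 - 4*(5 + 3*4) = -1590 - 4*(5 + 12) = -1590 - 4*17 = -1590 - 1*68 = -1590 - 68 = -1658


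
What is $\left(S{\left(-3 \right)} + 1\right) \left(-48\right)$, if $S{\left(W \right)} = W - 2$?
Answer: $192$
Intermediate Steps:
$S{\left(W \right)} = -2 + W$
$\left(S{\left(-3 \right)} + 1\right) \left(-48\right) = \left(\left(-2 - 3\right) + 1\right) \left(-48\right) = \left(-5 + 1\right) \left(-48\right) = \left(-4\right) \left(-48\right) = 192$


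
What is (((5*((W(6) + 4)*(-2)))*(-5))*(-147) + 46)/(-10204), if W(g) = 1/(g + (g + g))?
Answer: 89287/30612 ≈ 2.9167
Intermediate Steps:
W(g) = 1/(3*g) (W(g) = 1/(g + 2*g) = 1/(3*g))
(((5*((W(6) + 4)*(-2)))*(-5))*(-147) + 46)/(-10204) = (((5*(((⅓)/6 + 4)*(-2)))*(-5))*(-147) + 46)/(-10204) = (((5*(((⅓)*(⅙) + 4)*(-2)))*(-5))*(-147) + 46)*(-1/10204) = (((5*((1/18 + 4)*(-2)))*(-5))*(-147) + 46)*(-1/10204) = (((5*((73/18)*(-2)))*(-5))*(-147) + 46)*(-1/10204) = (((5*(-73/9))*(-5))*(-147) + 46)*(-1/10204) = (-365/9*(-5)*(-147) + 46)*(-1/10204) = ((1825/9)*(-147) + 46)*(-1/10204) = (-89425/3 + 46)*(-1/10204) = -89287/3*(-1/10204) = 89287/30612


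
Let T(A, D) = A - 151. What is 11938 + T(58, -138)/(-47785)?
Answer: 570457423/47785 ≈ 11938.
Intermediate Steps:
T(A, D) = -151 + A
11938 + T(58, -138)/(-47785) = 11938 + (-151 + 58)/(-47785) = 11938 - 93*(-1/47785) = 11938 + 93/47785 = 570457423/47785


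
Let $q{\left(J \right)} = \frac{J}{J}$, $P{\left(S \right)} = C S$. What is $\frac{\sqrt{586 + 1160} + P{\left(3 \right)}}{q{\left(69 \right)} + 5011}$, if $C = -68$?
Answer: $- \frac{51}{1253} + \frac{3 \sqrt{194}}{5012} \approx -0.032365$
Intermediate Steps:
$P{\left(S \right)} = - 68 S$
$q{\left(J \right)} = 1$
$\frac{\sqrt{586 + 1160} + P{\left(3 \right)}}{q{\left(69 \right)} + 5011} = \frac{\sqrt{586 + 1160} - 204}{1 + 5011} = \frac{\sqrt{1746} - 204}{5012} = \left(3 \sqrt{194} - 204\right) \frac{1}{5012} = \left(-204 + 3 \sqrt{194}\right) \frac{1}{5012} = - \frac{51}{1253} + \frac{3 \sqrt{194}}{5012}$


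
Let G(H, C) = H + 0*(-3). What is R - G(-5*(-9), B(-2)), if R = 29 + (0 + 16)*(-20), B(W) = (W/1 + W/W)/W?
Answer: -336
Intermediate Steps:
B(W) = (1 + W)/W (B(W) = (W*1 + 1)/W = (W + 1)/W = (1 + W)/W)
G(H, C) = H (G(H, C) = H + 0 = H)
R = -291 (R = 29 + 16*(-20) = 29 - 320 = -291)
R - G(-5*(-9), B(-2)) = -291 - (-5)*(-9) = -291 - 1*45 = -291 - 45 = -336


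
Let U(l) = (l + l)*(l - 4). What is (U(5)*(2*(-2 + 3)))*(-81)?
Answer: -1620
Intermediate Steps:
U(l) = 2*l*(-4 + l) (U(l) = (2*l)*(-4 + l) = 2*l*(-4 + l))
(U(5)*(2*(-2 + 3)))*(-81) = ((2*5*(-4 + 5))*(2*(-2 + 3)))*(-81) = ((2*5*1)*(2*1))*(-81) = (10*2)*(-81) = 20*(-81) = -1620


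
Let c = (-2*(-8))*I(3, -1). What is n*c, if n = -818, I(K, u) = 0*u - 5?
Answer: 65440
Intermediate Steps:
I(K, u) = -5 (I(K, u) = 0 - 5 = -5)
c = -80 (c = -2*(-8)*(-5) = 16*(-5) = -80)
n*c = -818*(-80) = 65440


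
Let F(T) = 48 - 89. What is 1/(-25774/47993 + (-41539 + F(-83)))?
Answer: -47993/1995574714 ≈ -2.4050e-5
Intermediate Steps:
F(T) = -41
1/(-25774/47993 + (-41539 + F(-83))) = 1/(-25774/47993 + (-41539 - 41)) = 1/(-25774*1/47993 - 41580) = 1/(-25774/47993 - 41580) = 1/(-1995574714/47993) = -47993/1995574714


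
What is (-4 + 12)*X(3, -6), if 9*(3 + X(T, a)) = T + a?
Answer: -80/3 ≈ -26.667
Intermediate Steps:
X(T, a) = -3 + T/9 + a/9 (X(T, a) = -3 + (T + a)/9 = -3 + (T/9 + a/9) = -3 + T/9 + a/9)
(-4 + 12)*X(3, -6) = (-4 + 12)*(-3 + (⅑)*3 + (⅑)*(-6)) = 8*(-3 + ⅓ - ⅔) = 8*(-10/3) = -80/3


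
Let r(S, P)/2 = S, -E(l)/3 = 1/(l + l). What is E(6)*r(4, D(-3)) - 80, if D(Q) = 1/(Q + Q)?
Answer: -82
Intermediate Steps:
D(Q) = 1/(2*Q)
E(l) = -3/(2*l) (E(l) = -3/(l + l) = -3*1/(2*l) = -3/(2*l))
r(S, P) = 2*S
E(6)*r(4, D(-3)) - 80 = (-3/2/6)*(2*4) - 80 = -3/2*1/6*8 - 80 = -1/4*8 - 80 = -2 - 80 = -82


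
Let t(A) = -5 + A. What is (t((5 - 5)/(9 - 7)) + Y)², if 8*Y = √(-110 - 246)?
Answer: (-20 + I*√89)²/16 ≈ 19.438 - 23.585*I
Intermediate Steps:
Y = I*√89/4 (Y = √(-110 - 246)/8 = √(-356)/8 = (2*I*√89)/8 = I*√89/4 ≈ 2.3585*I)
(t((5 - 5)/(9 - 7)) + Y)² = ((-5 + (5 - 5)/(9 - 7)) + I*√89/4)² = ((-5 + 0/2) + I*√89/4)² = ((-5 + 0*(½)) + I*√89/4)² = ((-5 + 0) + I*√89/4)² = (-5 + I*√89/4)²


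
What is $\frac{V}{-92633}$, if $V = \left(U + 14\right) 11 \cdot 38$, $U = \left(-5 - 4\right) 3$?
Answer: $\frac{5434}{92633} \approx 0.058662$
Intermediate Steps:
$U = -27$ ($U = \left(-9\right) 3 = -27$)
$V = -5434$ ($V = \left(-27 + 14\right) 11 \cdot 38 = \left(-13\right) 11 \cdot 38 = \left(-143\right) 38 = -5434$)
$\frac{V}{-92633} = - \frac{5434}{-92633} = \left(-5434\right) \left(- \frac{1}{92633}\right) = \frac{5434}{92633}$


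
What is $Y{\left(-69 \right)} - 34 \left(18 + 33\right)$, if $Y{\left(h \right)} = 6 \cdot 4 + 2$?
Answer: $-1708$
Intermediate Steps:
$Y{\left(h \right)} = 26$ ($Y{\left(h \right)} = 24 + 2 = 26$)
$Y{\left(-69 \right)} - 34 \left(18 + 33\right) = 26 - 34 \left(18 + 33\right) = 26 - 34 \cdot 51 = 26 - 1734 = -1708$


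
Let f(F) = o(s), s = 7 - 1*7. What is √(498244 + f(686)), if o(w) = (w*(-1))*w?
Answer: 2*√124561 ≈ 705.86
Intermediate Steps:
s = 0 (s = 7 - 7 = 0)
o(w) = -w² (o(w) = (-w)*w = -w²)
f(F) = 0 (f(F) = -1*0² = -1*0 = 0)
√(498244 + f(686)) = √(498244 + 0) = √498244 = 2*√124561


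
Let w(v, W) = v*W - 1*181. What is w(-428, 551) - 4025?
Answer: -240034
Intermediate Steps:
w(v, W) = -181 + W*v (w(v, W) = W*v - 181 = -181 + W*v)
w(-428, 551) - 4025 = (-181 + 551*(-428)) - 4025 = (-181 - 235828) - 4025 = -236009 - 4025 = -240034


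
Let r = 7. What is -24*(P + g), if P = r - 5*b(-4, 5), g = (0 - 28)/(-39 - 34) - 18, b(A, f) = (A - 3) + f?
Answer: 1080/73 ≈ 14.795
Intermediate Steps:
b(A, f) = -3 + A + f (b(A, f) = (-3 + A) + f = -3 + A + f)
g = -1286/73 (g = -28/(-73) - 18 = -28*(-1/73) - 18 = 28/73 - 18 = -1286/73 ≈ -17.616)
P = 17 (P = 7 - 5*(-3 - 4 + 5) = 7 - 5*(-2) = 7 + 10 = 17)
-24*(P + g) = -24*(17 - 1286/73) = -24*(-45/73) = 1080/73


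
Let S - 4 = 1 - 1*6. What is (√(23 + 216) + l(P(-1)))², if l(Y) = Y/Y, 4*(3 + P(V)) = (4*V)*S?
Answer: (1 + √239)² ≈ 270.92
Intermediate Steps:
S = -1 (S = 4 + (1 - 1*6) = 4 + (1 - 6) = 4 - 5 = -1)
P(V) = -3 - V (P(V) = -3 + ((4*V)*(-1))/4 = -3 + (-4*V)/4 = -3 - V)
l(Y) = 1
(√(23 + 216) + l(P(-1)))² = (√(23 + 216) + 1)² = (√239 + 1)² = (1 + √239)²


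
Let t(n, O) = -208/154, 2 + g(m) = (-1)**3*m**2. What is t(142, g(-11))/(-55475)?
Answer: 104/4271575 ≈ 2.4347e-5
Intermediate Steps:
g(m) = -2 - m**2 (g(m) = -2 + (-1)**3*m**2 = -2 - m**2)
t(n, O) = -104/77 (t(n, O) = -208*1/154 = -104/77)
t(142, g(-11))/(-55475) = -104/77/(-55475) = -104/77*(-1/55475) = 104/4271575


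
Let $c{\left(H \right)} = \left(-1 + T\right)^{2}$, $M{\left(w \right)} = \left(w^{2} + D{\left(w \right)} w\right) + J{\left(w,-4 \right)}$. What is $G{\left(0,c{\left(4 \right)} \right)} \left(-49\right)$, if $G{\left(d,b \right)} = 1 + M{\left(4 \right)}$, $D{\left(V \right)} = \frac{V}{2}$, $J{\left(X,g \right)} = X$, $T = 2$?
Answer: $-1421$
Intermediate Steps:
$D{\left(V \right)} = \frac{V}{2}$ ($D{\left(V \right)} = V \frac{1}{2} = \frac{V}{2}$)
$M{\left(w \right)} = w + \frac{3 w^{2}}{2}$ ($M{\left(w \right)} = \left(w^{2} + \frac{w}{2} w\right) + w = \left(w^{2} + \frac{w^{2}}{2}\right) + w = \frac{3 w^{2}}{2} + w = w + \frac{3 w^{2}}{2}$)
$c{\left(H \right)} = 1$ ($c{\left(H \right)} = \left(-1 + 2\right)^{2} = 1^{2} = 1$)
$G{\left(d,b \right)} = 29$ ($G{\left(d,b \right)} = 1 + \frac{1}{2} \cdot 4 \left(2 + 3 \cdot 4\right) = 1 + \frac{1}{2} \cdot 4 \left(2 + 12\right) = 1 + \frac{1}{2} \cdot 4 \cdot 14 = 1 + 28 = 29$)
$G{\left(0,c{\left(4 \right)} \right)} \left(-49\right) = 29 \left(-49\right) = -1421$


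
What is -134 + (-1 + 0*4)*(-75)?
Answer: -59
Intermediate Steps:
-134 + (-1 + 0*4)*(-75) = -134 + (-1 + 0)*(-75) = -134 - 1*(-75) = -134 + 75 = -59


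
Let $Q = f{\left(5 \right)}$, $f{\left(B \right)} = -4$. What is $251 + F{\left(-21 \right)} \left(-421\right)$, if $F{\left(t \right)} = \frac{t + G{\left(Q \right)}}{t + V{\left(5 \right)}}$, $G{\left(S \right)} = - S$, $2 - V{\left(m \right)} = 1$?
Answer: $- \frac{2137}{20} \approx -106.85$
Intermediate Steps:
$V{\left(m \right)} = 1$ ($V{\left(m \right)} = 2 - 1 = 1$)
$Q = -4$
$F{\left(t \right)} = \frac{4 + t}{1 + t}$ ($F{\left(t \right)} = \frac{t - -4}{t + 1} = \frac{t + 4}{1 + t} = \frac{4 + t}{1 + t}$)
$251 + F{\left(-21 \right)} \left(-421\right) = 251 + \frac{4 - 21}{1 - 21} \left(-421\right) = 251 + \frac{1}{-20} \left(-17\right) \left(-421\right) = 251 + \left(- \frac{1}{20}\right) \left(-17\right) \left(-421\right) = 251 + \frac{17}{20} \left(-421\right) = 251 - \frac{7157}{20} = - \frac{2137}{20}$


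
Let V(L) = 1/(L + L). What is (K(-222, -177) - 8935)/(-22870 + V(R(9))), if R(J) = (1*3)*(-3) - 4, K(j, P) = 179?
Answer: 227656/594621 ≈ 0.38286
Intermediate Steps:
R(J) = -13 (R(J) = 3*(-3) - 4 = -9 - 4 = -13)
V(L) = 1/(2*L)
(K(-222, -177) - 8935)/(-22870 + V(R(9))) = (179 - 8935)/(-22870 + (1/2)/(-13)) = -8756/(-22870 + (1/2)*(-1/13)) = -8756/(-22870 - 1/26) = -8756/(-594621/26) = -8756*(-26/594621) = 227656/594621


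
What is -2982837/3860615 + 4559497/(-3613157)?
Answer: -151764282872/74593626265 ≈ -2.0345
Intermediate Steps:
-2982837/3860615 + 4559497/(-3613157) = -2982837*1/3860615 + 4559497*(-1/3613157) = -15951/20645 - 4559497/3613157 = -151764282872/74593626265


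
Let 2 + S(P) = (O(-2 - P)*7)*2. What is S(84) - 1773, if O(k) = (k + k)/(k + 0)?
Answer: -1747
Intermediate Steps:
O(k) = 2 (O(k) = (2*k)/k = 2)
S(P) = 26 (S(P) = -2 + (2*7)*2 = -2 + 14*2 = -2 + 28 = 26)
S(84) - 1773 = 26 - 1773 = -1747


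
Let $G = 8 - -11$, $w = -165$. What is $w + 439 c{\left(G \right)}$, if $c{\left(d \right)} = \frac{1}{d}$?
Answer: $- \frac{2696}{19} \approx -141.89$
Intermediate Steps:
$G = 19$ ($G = 8 + 11 = 19$)
$w + 439 c{\left(G \right)} = -165 + \frac{439}{19} = - \frac{2696}{19}$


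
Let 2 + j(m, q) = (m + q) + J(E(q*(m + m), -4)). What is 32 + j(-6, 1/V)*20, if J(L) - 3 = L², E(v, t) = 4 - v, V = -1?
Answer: 1192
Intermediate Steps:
J(L) = 3 + L²
j(m, q) = 1 + m + q + (4 - 2*m*q)² (j(m, q) = -2 + ((m + q) + (3 + (4 - q*(m + m))²)) = -2 + ((m + q) + (3 + (4 - q*2*m)²)) = -2 + ((m + q) + (3 + (4 - 2*m*q)²)) = -2 + (3 + m + q + (4 - 2*m*q)²) = 1 + m + q + (4 - 2*m*q)²)
32 + j(-6, 1/V)*20 = 32 + (1 - 6 + 1/(-1) + 4*(-2 - 6/(-1))²)*20 = 32 + (1 - 6 - 1 + 4*(-2 - 6*(-1))²)*20 = 32 + (1 - 6 - 1 + 4*(-2 + 6)²)*20 = 32 + (1 - 6 - 1 + 4*4²)*20 = 32 + (1 - 6 - 1 + 4*16)*20 = 32 + (1 - 6 - 1 + 64)*20 = 32 + 58*20 = 32 + 1160 = 1192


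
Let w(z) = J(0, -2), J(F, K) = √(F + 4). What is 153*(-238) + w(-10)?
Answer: -36412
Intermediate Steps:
J(F, K) = √(4 + F)
w(z) = 2 (w(z) = √(4 + 0) = √4 = 2)
153*(-238) + w(-10) = 153*(-238) + 2 = -36414 + 2 = -36412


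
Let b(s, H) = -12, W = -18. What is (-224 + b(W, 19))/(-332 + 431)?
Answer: -236/99 ≈ -2.3838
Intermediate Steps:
(-224 + b(W, 19))/(-332 + 431) = (-224 - 12)/(-332 + 431) = -236/99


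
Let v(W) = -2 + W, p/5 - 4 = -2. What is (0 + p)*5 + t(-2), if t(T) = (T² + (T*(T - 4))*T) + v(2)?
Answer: 30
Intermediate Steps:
p = 10 (p = 20 + 5*(-2) = 20 - 10 = 10)
t(T) = T² + T²*(-4 + T) (t(T) = (T² + (T*(T - 4))*T) + (-2 + 2) = (T² + (T*(-4 + T))*T) + 0 = (T² + T²*(-4 + T)) + 0 = T² + T²*(-4 + T))
(0 + p)*5 + t(-2) = (0 + 10)*5 + (-2)²*(-3 - 2) = 10*5 + 4*(-5) = 50 - 20 = 30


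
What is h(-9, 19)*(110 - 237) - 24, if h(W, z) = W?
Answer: 1119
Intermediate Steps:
h(-9, 19)*(110 - 237) - 24 = -9*(110 - 237) - 24 = -9*(-127) - 24 = 1143 - 24 = 1119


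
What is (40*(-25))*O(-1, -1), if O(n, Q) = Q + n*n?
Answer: 0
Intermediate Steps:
O(n, Q) = Q + n²
(40*(-25))*O(-1, -1) = (40*(-25))*(-1 + (-1)²) = -1000*(-1 + 1) = -1000*0 = 0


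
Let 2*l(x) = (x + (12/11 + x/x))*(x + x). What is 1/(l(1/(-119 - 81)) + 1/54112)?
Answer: -744040000/7746249 ≈ -96.052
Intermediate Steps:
l(x) = x*(23/11 + x) (l(x) = ((x + (12/11 + x/x))*(x + x))/2 = ((x + (12*(1/11) + 1))*(2*x))/2 = ((x + (12/11 + 1))*(2*x))/2 = ((x + 23/11)*(2*x))/2 = ((23/11 + x)*(2*x))/2 = (2*x*(23/11 + x))/2 = x*(23/11 + x))
1/(l(1/(-119 - 81)) + 1/54112) = 1/((23 + 11/(-119 - 81))/(11*(-119 - 81)) + 1/54112) = 1/((1/11)*(23 + 11/(-200))/(-200) + 1/54112) = 1/((1/11)*(-1/200)*(23 + 11*(-1/200)) + 1/54112) = 1/((1/11)*(-1/200)*(23 - 11/200) + 1/54112) = 1/((1/11)*(-1/200)*(4589/200) + 1/54112) = 1/(-4589/440000 + 1/54112) = 1/(-7746249/744040000) = -744040000/7746249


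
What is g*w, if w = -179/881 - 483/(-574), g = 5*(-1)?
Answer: -230555/72242 ≈ -3.1914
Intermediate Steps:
g = -5
w = 46111/72242 (w = -179*1/881 - 483*(-1/574) = -179/881 + 69/82 = 46111/72242 ≈ 0.63828)
g*w = -5*46111/72242 = -230555/72242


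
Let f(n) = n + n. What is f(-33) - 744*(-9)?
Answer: 6630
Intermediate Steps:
f(n) = 2*n
f(-33) - 744*(-9) = 2*(-33) - 744*(-9) = -66 + 6696 = 6630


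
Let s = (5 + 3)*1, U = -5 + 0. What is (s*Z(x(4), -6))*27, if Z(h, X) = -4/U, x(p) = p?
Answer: 864/5 ≈ 172.80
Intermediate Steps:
U = -5
Z(h, X) = ⅘ (Z(h, X) = -4/(-5) = -4*(-⅕) = ⅘)
s = 8 (s = 8*1 = 8)
(s*Z(x(4), -6))*27 = (8*(⅘))*27 = (32/5)*27 = 864/5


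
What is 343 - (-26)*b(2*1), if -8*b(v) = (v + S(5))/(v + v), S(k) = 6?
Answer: 673/2 ≈ 336.50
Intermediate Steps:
b(v) = -(6 + v)/(16*v) (b(v) = -(v + 6)/(8*(v + v)) = -(6 + v)/(8*(2*v)) = -(6 + v)*1/(2*v)/8 = -(6 + v)/(16*v))
343 - (-26)*b(2*1) = 343 - (-26)*(-6 - 2)/(16*((2*1))) = 343 - (-26)*(1/16)*(-6 - 1*2)/2 = 343 - (-26)*(1/16)*(1/2)*(-6 - 2) = 343 - (-26)*(1/16)*(1/2)*(-8) = 343 - (-26)*(-1)/4 = 343 - 1*13/2 = 343 - 13/2 = 673/2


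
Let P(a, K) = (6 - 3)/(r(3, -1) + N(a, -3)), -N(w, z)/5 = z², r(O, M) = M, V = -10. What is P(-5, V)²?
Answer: 9/2116 ≈ 0.0042533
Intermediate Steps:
N(w, z) = -5*z²
P(a, K) = -3/46 (P(a, K) = (6 - 3)/(-1 - 5*(-3)²) = 3/(-1 - 5*9) = 3/(-1 - 45) = 3/(-46) = 3*(-1/46) = -3/46)
P(-5, V)² = (-3/46)² = 9/2116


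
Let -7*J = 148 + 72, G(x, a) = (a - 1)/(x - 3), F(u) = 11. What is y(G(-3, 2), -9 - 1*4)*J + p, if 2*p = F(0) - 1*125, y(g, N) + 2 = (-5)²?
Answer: -5459/7 ≈ -779.86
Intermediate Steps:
G(x, a) = (-1 + a)/(-3 + x)
y(g, N) = 23 (y(g, N) = -2 + (-5)² = -2 + 25 = 23)
p = -57 (p = (11 - 1*125)/2 = (11 - 125)/2 = (½)*(-114) = -57)
J = -220/7 (J = -(148 + 72)/7 = -⅐*220 = -220/7 ≈ -31.429)
y(G(-3, 2), -9 - 1*4)*J + p = 23*(-220/7) - 57 = -5060/7 - 57 = -5459/7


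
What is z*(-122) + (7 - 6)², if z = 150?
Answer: -18299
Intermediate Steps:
z*(-122) + (7 - 6)² = 150*(-122) + (7 - 6)² = -18300 + 1² = -18300 + 1 = -18299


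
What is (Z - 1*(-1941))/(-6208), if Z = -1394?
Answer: -547/6208 ≈ -0.088112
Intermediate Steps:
(Z - 1*(-1941))/(-6208) = (-1394 - 1*(-1941))/(-6208) = (-1394 + 1941)*(-1/6208) = 547*(-1/6208) = -547/6208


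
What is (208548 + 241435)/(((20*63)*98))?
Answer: 449983/123480 ≈ 3.6442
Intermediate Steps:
(208548 + 241435)/(((20*63)*98)) = 449983/((1260*98)) = 449983/123480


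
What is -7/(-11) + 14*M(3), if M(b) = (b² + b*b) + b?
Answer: 3241/11 ≈ 294.64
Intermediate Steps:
M(b) = b + 2*b² (M(b) = (b² + b²) + b = 2*b² + b = b + 2*b²)
-7/(-11) + 14*M(3) = -7/(-11) + 14*(3*(1 + 2*3)) = -7*(-1/11) + 14*(3*(1 + 6)) = 7/11 + 14*(3*7) = 7/11 + 14*21 = 7/11 + 294 = 3241/11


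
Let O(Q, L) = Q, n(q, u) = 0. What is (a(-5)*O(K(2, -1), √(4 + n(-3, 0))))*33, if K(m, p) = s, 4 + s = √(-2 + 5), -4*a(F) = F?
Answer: -165 + 165*√3/4 ≈ -93.553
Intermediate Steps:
a(F) = -F/4
s = -4 + √3 (s = -4 + √(-2 + 5) = -4 + √3 ≈ -2.2679)
K(m, p) = -4 + √3
(a(-5)*O(K(2, -1), √(4 + n(-3, 0))))*33 = ((-¼*(-5))*(-4 + √3))*33 = (5*(-4 + √3)/4)*33 = (-5 + 5*√3/4)*33 = -165 + 165*√3/4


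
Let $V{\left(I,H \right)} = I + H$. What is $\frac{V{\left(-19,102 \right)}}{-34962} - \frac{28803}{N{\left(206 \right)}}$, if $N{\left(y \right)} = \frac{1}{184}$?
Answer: $- \frac{185289929507}{34962} \approx -5.2998 \cdot 10^{6}$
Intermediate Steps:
$N{\left(y \right)} = \frac{1}{184}$
$V{\left(I,H \right)} = H + I$
$\frac{V{\left(-19,102 \right)}}{-34962} - \frac{28803}{N{\left(206 \right)}} = \frac{102 - 19}{-34962} - 28803 \frac{1}{\frac{1}{184}} = 83 \left(- \frac{1}{34962}\right) - 5299752 = - \frac{83}{34962} - 5299752 = - \frac{185289929507}{34962}$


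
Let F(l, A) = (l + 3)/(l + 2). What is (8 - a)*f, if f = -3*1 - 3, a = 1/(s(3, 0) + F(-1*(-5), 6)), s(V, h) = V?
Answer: -1350/29 ≈ -46.552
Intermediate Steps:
F(l, A) = (3 + l)/(2 + l)
a = 7/29 (a = 1/(3 + (3 - 1*(-5))/(2 - 1*(-5))) = 1/(3 + (3 + 5)/(2 + 5)) = 1/(3 + 8/7) = 1/(29/7) = 7/29 ≈ 0.24138)
f = -6 (f = -3 - 3 = -6)
(8 - a)*f = (8 - 1*7/29)*(-6) = (8 - 7/29)*(-6) = (225/29)*(-6) = -1350/29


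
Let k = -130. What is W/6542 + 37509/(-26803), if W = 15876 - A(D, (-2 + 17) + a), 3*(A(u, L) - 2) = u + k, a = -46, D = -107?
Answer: 182204381/175345226 ≈ 1.0391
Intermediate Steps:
A(u, L) = -124/3 + u/3 (A(u, L) = 2 + (u - 130)/3 = 2 + (-130 + u)/3 = 2 + (-130/3 + u/3) = -124/3 + u/3)
W = 15953 (W = 15876 - (-124/3 + (⅓)*(-107)) = 15876 - (-124/3 - 107/3) = 15876 - 1*(-77) = 15876 + 77 = 15953)
W/6542 + 37509/(-26803) = 15953/6542 + 37509/(-26803) = 15953*(1/6542) + 37509*(-1/26803) = 15953/6542 - 37509/26803 = 182204381/175345226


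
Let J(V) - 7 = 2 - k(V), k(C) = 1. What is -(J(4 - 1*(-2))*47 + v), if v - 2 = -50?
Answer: -328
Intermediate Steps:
v = -48 (v = 2 - 50 = -48)
J(V) = 8 (J(V) = 7 + (2 - 1*1) = 7 + (2 - 1) = 7 + 1 = 8)
-(J(4 - 1*(-2))*47 + v) = -(8*47 - 48) = -(376 - 48) = -1*328 = -328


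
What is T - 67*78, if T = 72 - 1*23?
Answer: -5177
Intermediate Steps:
T = 49 (T = 72 - 23 = 49)
T - 67*78 = 49 - 67*78 = 49 - 5226 = -5177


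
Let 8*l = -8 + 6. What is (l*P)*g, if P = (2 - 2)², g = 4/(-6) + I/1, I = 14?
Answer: 0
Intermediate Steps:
g = 40/3 (g = 4/(-6) + 14/1 = 4*(-⅙) + 14*1 = -⅔ + 14 = 40/3 ≈ 13.333)
P = 0 (P = 0² = 0)
l = -¼ (l = (-8 + 6)/8 = (⅛)*(-2) = -¼ ≈ -0.25000)
(l*P)*g = -¼*0*(40/3) = 0*(40/3) = 0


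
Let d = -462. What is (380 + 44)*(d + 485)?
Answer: 9752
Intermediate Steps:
(380 + 44)*(d + 485) = (380 + 44)*(-462 + 485) = 424*23 = 9752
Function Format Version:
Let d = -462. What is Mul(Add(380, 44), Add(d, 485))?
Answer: 9752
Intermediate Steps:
Mul(Add(380, 44), Add(d, 485)) = Mul(Add(380, 44), Add(-462, 485)) = Mul(424, 23) = 9752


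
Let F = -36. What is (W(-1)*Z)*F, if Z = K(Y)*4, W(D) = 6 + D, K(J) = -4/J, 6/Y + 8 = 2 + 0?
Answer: -2880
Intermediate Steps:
Y = -1 (Y = 6/(-8 + (2 + 0)) = 6/(-8 + 2) = 6/(-6) = 6*(-⅙) = -1)
Z = 16 (Z = -4/(-1)*4 = -4*(-1)*4 = 4*4 = 16)
(W(-1)*Z)*F = ((6 - 1)*16)*(-36) = (5*16)*(-36) = 80*(-36) = -2880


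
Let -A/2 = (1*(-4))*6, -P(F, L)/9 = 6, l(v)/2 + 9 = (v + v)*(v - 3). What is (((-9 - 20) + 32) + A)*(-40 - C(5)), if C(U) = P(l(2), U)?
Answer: 714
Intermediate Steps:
l(v) = -18 + 4*v*(-3 + v) (l(v) = -18 + 2*((v + v)*(v - 3)) = -18 + 2*((2*v)*(-3 + v)) = -18 + 2*(2*v*(-3 + v)) = -18 + 4*v*(-3 + v))
P(F, L) = -54 (P(F, L) = -9*6 = -54)
C(U) = -54
A = 48 (A = -2*1*(-4)*6 = -(-8)*6 = -2*(-24) = 48)
(((-9 - 20) + 32) + A)*(-40 - C(5)) = (((-9 - 20) + 32) + 48)*(-40 - 1*(-54)) = ((-29 + 32) + 48)*(-40 + 54) = (3 + 48)*14 = 51*14 = 714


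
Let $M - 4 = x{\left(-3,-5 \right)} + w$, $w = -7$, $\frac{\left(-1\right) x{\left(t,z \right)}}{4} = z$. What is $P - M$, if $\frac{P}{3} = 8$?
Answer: $7$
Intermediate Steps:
$P = 24$ ($P = 3 \cdot 8 = 24$)
$x{\left(t,z \right)} = - 4 z$
$M = 17$ ($M = 4 - -13 = 4 + \left(20 - 7\right) = 4 + 13 = 17$)
$P - M = 24 - 17 = 7$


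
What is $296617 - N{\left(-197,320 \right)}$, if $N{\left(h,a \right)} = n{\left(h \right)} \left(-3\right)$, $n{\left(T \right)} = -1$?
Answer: $296614$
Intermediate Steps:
$N{\left(h,a \right)} = 3$ ($N{\left(h,a \right)} = \left(-1\right) \left(-3\right) = 3$)
$296617 - N{\left(-197,320 \right)} = 296617 - 3 = 296614$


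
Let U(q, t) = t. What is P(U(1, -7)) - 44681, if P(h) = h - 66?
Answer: -44754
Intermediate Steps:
P(h) = -66 + h
P(U(1, -7)) - 44681 = (-66 - 7) - 44681 = -73 - 44681 = -44754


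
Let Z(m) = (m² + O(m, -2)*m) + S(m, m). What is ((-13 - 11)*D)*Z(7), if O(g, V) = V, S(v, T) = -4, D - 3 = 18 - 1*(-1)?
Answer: -16368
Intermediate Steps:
D = 22 (D = 3 + (18 - 1*(-1)) = 3 + (18 + 1) = 3 + 19 = 22)
Z(m) = -4 + m² - 2*m (Z(m) = (m² - 2*m) - 4 = -4 + m² - 2*m)
((-13 - 11)*D)*Z(7) = ((-13 - 11)*22)*(-4 + 7² - 2*7) = (-24*22)*(-4 + 49 - 14) = -528*31 = -16368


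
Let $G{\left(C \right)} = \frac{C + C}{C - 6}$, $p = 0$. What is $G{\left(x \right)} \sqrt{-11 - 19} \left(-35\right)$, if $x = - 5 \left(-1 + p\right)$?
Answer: $350 i \sqrt{30} \approx 1917.0 i$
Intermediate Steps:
$x = 5$ ($x = - 5 \left(-1 + 0\right) = \left(-5\right) \left(-1\right) = 5$)
$G{\left(C \right)} = \frac{2 C}{-6 + C}$
$G{\left(x \right)} \sqrt{-11 - 19} \left(-35\right) = 2 \cdot 5 \frac{1}{-6 + 5} \sqrt{-11 - 19} \left(-35\right) = 2 \cdot 5 \frac{1}{-1} \sqrt{-30} \left(-35\right) = 2 \cdot 5 \left(-1\right) i \sqrt{30} \left(-35\right) = - 10 i \sqrt{30} \left(-35\right) = 350 i \sqrt{30}$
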